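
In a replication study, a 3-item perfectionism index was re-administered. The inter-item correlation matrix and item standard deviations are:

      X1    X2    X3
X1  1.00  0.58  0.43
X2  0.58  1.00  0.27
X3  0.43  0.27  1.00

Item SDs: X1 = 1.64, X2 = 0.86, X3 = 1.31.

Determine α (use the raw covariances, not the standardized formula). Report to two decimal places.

α = 0.66

Σσ²ᵢ = 1.64² + 0.86² + 1.31² = 5.1453
Covariances σ_ij = r_ij · s_i · s_j:
  σ(X1,X2) = 0.58 × 1.64 × 0.86 = 0.8180
  σ(X1,X3) = 0.43 × 1.64 × 1.31 = 0.9238
  σ(X2,X3) = 0.27 × 0.86 × 1.31 = 0.3042
σ²_T = Σσ²ᵢ + 2·Σσ_ij = 5.1453 + 2 × 2.0460 = 9.2373
α = (3/2)·(1 − 5.1453/9.2373) = 0.66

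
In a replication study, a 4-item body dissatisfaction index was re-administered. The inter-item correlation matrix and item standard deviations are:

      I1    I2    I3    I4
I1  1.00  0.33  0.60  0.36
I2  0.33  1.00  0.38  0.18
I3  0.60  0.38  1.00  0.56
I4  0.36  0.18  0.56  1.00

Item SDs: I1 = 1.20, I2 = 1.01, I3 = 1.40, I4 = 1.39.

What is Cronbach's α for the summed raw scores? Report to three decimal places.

α = 0.734

Σσ²ᵢ = 1.20² + 1.01² + 1.40² + 1.39² = 6.3522
Covariances σ_ij = r_ij · s_i · s_j:
  σ(I1,I2) = 0.33 × 1.20 × 1.01 = 0.4000
  σ(I1,I3) = 0.60 × 1.20 × 1.40 = 1.0080
  σ(I1,I4) = 0.36 × 1.20 × 1.39 = 0.6005
  σ(I2,I3) = 0.38 × 1.01 × 1.40 = 0.5373
  σ(I2,I4) = 0.18 × 1.01 × 1.39 = 0.2527
  σ(I3,I4) = 0.56 × 1.40 × 1.39 = 1.0898
σ²_T = Σσ²ᵢ + 2·Σσ_ij = 6.3522 + 2 × 3.8883 = 14.1288
α = (4/3)·(1 − 6.3522/14.1288) = 0.734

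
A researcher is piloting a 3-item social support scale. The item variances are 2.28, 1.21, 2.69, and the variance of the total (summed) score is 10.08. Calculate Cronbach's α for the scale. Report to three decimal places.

Σσᵢ² = 2.28 + 1.21 + 2.69 = 6.18
α = (k/(k−1))·(1 − Σσᵢ²/σ²_T) = (3/2)·(1 − 6.18/10.08) = 0.580

α = 0.580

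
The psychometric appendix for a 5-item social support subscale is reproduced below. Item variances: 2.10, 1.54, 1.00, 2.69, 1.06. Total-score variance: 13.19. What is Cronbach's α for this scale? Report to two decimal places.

Cronbach's α = 0.45

ΣVar(i) = 2.10 + 1.54 + 1.00 + 2.69 + 1.06 = 8.39
α = (k/(k−1))·(1 − ΣVar(i)/Var(T)) = (5/4)·(1 − 8.39/13.19) = 0.45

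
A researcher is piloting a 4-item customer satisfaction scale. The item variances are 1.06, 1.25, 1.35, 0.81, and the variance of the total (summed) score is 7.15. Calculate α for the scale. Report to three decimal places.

α = 0.500

ΣVar(i) = 1.06 + 1.25 + 1.35 + 0.81 = 4.47
α = (k/(k−1))·(1 − ΣVar(i)/Var(T)) = (4/3)·(1 − 4.47/7.15) = 0.500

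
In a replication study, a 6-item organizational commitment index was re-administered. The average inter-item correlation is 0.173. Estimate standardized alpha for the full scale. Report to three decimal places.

Standardized α = k·r̄ / (1 + (k−1)·r̄) = 6 × 0.173 / (1 + 5 × 0.173)
  = 1.0380 / 1.8650 = 0.557

standardized alpha = 0.557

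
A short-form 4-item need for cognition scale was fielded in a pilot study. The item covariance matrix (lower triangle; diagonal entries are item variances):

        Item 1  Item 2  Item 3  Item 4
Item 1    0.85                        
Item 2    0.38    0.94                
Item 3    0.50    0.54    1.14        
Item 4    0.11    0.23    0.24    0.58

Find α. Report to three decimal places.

α = 0.710

ΣVar(i) = 0.85 + 0.94 + 1.14 + 0.58 = 3.51
Sum of the distinct covariances = 2.00
Var(T) = 3.51 + 2 × 2.00 = 7.51
α = (k/(k−1))·(1 − ΣVar(i)/Var(T)) = (4/3)·(1 − 3.51/7.51) = 0.710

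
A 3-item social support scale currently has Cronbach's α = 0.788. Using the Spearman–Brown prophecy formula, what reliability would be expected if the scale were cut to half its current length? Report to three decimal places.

Length factor m = 1/2
α' = m·α / (1 − (1−m)·α)
   = 1/2 × 0.788 / (1 − (1 − 1/2) × 0.788)
   = 0.3940 / 0.6060 = 0.650

predicted reliability = 0.650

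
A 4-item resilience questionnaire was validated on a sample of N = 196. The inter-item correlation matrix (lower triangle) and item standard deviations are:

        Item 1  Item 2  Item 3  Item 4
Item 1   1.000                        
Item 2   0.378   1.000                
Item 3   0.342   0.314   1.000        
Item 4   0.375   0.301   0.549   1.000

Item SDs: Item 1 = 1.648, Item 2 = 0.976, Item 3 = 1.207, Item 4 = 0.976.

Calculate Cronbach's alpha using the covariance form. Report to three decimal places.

Σσ²ᵢ = 1.648² + 0.976² + 1.207² + 0.976² = 6.0779
Covariances σ_ij = r_ij · s_i · s_j:
  σ(Item 1,Item 2) = 0.378 × 1.648 × 0.976 = 0.6080
  σ(Item 1,Item 3) = 0.342 × 1.648 × 1.207 = 0.6803
  σ(Item 1,Item 4) = 0.375 × 1.648 × 0.976 = 0.6032
  σ(Item 2,Item 3) = 0.314 × 0.976 × 1.207 = 0.3699
  σ(Item 2,Item 4) = 0.301 × 0.976 × 0.976 = 0.2867
  σ(Item 3,Item 4) = 0.549 × 1.207 × 0.976 = 0.6467
σ²_T = Σσ²ᵢ + 2·Σσ_ij = 6.0779 + 2 × 3.1948 = 12.4675
α = (4/3)·(1 − 6.0779/12.4675) = 0.683

Cronbach's alpha = 0.683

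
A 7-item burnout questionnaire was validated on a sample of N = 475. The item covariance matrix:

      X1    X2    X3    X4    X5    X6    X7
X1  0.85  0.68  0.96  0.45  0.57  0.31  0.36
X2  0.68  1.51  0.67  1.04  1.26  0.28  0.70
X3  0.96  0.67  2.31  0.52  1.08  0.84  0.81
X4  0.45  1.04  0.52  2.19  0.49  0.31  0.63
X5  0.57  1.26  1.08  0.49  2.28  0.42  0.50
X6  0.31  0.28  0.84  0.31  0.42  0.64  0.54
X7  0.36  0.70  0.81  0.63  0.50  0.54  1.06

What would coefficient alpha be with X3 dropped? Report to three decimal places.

α = 0.800

Remaining items: X1, X2, X4, X5, X6, X7 (k = 6).
Σσᵢ² = 0.85 + 1.51 + 2.19 + 2.28 + 0.64 + 1.06 = 8.53
σ²_total = 8.53 + 2 × 8.54 = 25.61
α (item deleted) = (6/5)·(1 − 8.53/25.61) = 0.800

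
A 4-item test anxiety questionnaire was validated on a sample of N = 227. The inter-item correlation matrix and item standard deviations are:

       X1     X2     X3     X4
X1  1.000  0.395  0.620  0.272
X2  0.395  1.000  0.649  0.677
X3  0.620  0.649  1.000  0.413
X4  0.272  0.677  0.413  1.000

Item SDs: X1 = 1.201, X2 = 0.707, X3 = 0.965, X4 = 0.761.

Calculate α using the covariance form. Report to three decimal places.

α = 0.777

Σσ²ᵢ = 1.201² + 0.707² + 0.965² + 0.761² = 3.4526
Covariances σ_ij = r_ij · s_i · s_j:
  σ(X1,X2) = 0.395 × 1.201 × 0.707 = 0.3354
  σ(X1,X3) = 0.620 × 1.201 × 0.965 = 0.7186
  σ(X1,X4) = 0.272 × 1.201 × 0.761 = 0.2486
  σ(X2,X3) = 0.649 × 0.707 × 0.965 = 0.4428
  σ(X2,X4) = 0.677 × 0.707 × 0.761 = 0.3642
  σ(X3,X4) = 0.413 × 0.965 × 0.761 = 0.3033
σ²_T = Σσ²ᵢ + 2·Σσ_ij = 3.4526 + 2 × 2.4129 = 8.2784
α = (4/3)·(1 − 3.4526/8.2784) = 0.777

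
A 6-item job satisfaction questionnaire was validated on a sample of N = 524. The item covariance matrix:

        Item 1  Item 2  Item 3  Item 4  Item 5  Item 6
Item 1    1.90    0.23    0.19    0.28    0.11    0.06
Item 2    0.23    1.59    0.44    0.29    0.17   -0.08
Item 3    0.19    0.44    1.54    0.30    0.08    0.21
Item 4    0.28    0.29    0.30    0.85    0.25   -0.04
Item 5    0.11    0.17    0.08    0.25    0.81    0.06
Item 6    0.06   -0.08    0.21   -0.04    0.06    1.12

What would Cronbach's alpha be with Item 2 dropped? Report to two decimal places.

Cronbach's alpha = 0.41

Remaining items: Item 1, Item 3, Item 4, Item 5, Item 6 (k = 5).
ΣVar(i) = 1.90 + 1.54 + 0.85 + 0.81 + 1.12 = 6.22
total variance = 6.22 + 2 × 1.50 = 9.22
α (item deleted) = (5/4)·(1 − 6.22/9.22) = 0.41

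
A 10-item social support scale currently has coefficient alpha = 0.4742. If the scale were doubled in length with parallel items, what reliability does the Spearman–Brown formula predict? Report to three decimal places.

Length factor m = 2
α' = m·α / (1 + (m−1)·α)
   = 2 × 0.4742 / (1 + (2 − 1) × 0.4742)
   = 0.9484 / 1.4742 = 0.643

predicted reliability = 0.643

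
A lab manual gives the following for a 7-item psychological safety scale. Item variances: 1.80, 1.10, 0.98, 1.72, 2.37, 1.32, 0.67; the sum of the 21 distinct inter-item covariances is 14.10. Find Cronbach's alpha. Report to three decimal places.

sum of item variances = 1.80 + 1.10 + 0.98 + 1.72 + 2.37 + 1.32 + 0.67 = 9.96
Sum of distinct covariances = 14.10
total variance = sum of item variances + 2·Σcov = 9.96 + 2 × 14.10 = 38.16
α = (7/6)·(1 − 9.96/38.16) = 0.862

α = 0.862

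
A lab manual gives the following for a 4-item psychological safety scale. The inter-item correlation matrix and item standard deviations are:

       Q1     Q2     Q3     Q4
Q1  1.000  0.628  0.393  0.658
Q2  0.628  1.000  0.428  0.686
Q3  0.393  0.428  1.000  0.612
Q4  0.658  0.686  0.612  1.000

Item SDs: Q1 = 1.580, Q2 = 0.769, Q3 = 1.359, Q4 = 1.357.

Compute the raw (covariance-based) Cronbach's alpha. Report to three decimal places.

Cronbach's alpha = 0.814

Σσ²ᵢ = 1.580² + 0.769² + 1.359² + 1.357² = 6.7761
Covariances σ_ij = r_ij · s_i · s_j:
  σ(Q1,Q2) = 0.628 × 1.580 × 0.769 = 0.7630
  σ(Q1,Q3) = 0.393 × 1.580 × 1.359 = 0.8439
  σ(Q1,Q4) = 0.658 × 1.580 × 1.357 = 1.4108
  σ(Q2,Q3) = 0.428 × 0.769 × 1.359 = 0.4473
  σ(Q2,Q4) = 0.686 × 0.769 × 1.357 = 0.7159
  σ(Q3,Q4) = 0.612 × 1.359 × 1.357 = 1.1286
σ²_T = Σσ²ᵢ + 2·Σσ_ij = 6.7761 + 2 × 5.3095 = 17.3951
α = (4/3)·(1 − 6.7761/17.3951) = 0.814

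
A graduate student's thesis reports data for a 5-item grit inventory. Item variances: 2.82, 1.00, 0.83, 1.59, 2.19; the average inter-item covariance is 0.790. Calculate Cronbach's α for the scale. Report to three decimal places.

sum of item variances = 2.82 + 1.00 + 0.83 + 1.59 + 2.19 = 8.43
Sum of the 10 distinct covariances = 10 × 0.790 = 7.900
Var(T) = sum of item variances + 2·Σcov = 8.43 + 2 × 7.900 = 24.230
α = (5/4)·(1 − 8.43/24.230) = 0.815

α = 0.815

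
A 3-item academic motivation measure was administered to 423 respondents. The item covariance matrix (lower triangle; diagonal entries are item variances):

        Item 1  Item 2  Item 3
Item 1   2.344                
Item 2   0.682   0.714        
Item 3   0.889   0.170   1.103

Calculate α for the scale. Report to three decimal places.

α = 0.683

Σσᵢ² = 2.344 + 0.714 + 1.103 = 4.161
Sum of off-diagonal covariances = 1.741
total variance = 4.161 + 2 × 1.741 = 7.643
α = (k/(k−1))·(1 − Σσᵢ²/total variance) = (3/2)·(1 − 4.161/7.643) = 0.683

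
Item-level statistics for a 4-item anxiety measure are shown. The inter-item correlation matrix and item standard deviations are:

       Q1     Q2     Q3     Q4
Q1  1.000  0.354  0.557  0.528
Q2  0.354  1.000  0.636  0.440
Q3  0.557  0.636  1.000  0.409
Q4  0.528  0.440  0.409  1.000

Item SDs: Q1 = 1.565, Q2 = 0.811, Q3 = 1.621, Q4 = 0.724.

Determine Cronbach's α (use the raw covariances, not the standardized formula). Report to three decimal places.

Σσ²ᵢ = 1.565² + 0.811² + 1.621² + 0.724² = 6.2588
Covariances σ_ij = r_ij · s_i · s_j:
  σ(Q1,Q2) = 0.354 × 1.565 × 0.811 = 0.4493
  σ(Q1,Q3) = 0.557 × 1.565 × 1.621 = 1.4130
  σ(Q1,Q4) = 0.528 × 1.565 × 0.724 = 0.5983
  σ(Q2,Q3) = 0.636 × 0.811 × 1.621 = 0.8361
  σ(Q2,Q4) = 0.440 × 0.811 × 0.724 = 0.2584
  σ(Q3,Q4) = 0.409 × 1.621 × 0.724 = 0.4800
σ²_T = Σσ²ᵢ + 2·Σσ_ij = 6.2588 + 2 × 4.0351 = 14.3290
α = (4/3)·(1 − 6.2588/14.3290) = 0.751

Cronbach's α = 0.751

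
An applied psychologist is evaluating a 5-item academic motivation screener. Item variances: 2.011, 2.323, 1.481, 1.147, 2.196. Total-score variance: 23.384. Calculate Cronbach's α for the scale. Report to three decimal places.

Σσ²ᵢ = 2.011 + 2.323 + 1.481 + 1.147 + 2.196 = 9.158
α = (k/(k−1))·(1 − Σσ²ᵢ/σ²_total) = (5/4)·(1 − 9.158/23.384) = 0.760

α = 0.760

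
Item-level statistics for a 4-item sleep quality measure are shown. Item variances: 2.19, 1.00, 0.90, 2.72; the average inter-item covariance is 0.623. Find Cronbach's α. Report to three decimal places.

Σσᵢ² = 2.19 + 1.00 + 0.90 + 2.72 = 6.81
Sum of the 6 distinct covariances = 6 × 0.623 = 3.738
σ²_total = Σσᵢ² + 2·Σcov = 6.81 + 2 × 3.738 = 14.286
α = (4/3)·(1 − 6.81/14.286) = 0.698

Cronbach's α = 0.698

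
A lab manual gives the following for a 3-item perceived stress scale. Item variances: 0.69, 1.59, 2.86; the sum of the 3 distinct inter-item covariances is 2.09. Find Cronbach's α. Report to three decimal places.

ΣVar(i) = 0.69 + 1.59 + 2.86 = 5.14
Sum of distinct covariances = 2.09
total variance = ΣVar(i) + 2·Σcov = 5.14 + 2 × 2.09 = 9.32
α = (3/2)·(1 − 5.14/9.32) = 0.673

α = 0.673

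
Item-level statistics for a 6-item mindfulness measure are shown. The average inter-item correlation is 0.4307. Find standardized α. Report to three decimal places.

standardized α = 0.819

Standardized α = k·r̄ / (1 + (k−1)·r̄) = 6 × 0.4307 / (1 + 5 × 0.4307)
  = 2.5842 / 3.1535 = 0.819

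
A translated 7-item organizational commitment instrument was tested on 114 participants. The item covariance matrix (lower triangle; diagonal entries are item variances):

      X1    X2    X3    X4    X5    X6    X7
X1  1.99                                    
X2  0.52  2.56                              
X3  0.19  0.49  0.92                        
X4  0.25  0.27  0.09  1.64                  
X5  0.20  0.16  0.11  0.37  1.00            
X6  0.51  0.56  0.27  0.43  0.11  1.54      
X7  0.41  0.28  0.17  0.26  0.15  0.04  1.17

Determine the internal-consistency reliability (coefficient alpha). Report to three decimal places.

α = 0.606

ΣVar(i) = 1.99 + 2.56 + 0.92 + 1.64 + 1.00 + 1.54 + 1.17 = 10.82
Σ_{i<j} σ_ij = 5.84
σ²_total = 10.82 + 2 × 5.84 = 22.50
α = (k/(k−1))·(1 − ΣVar(i)/σ²_total) = (7/6)·(1 − 10.82/22.50) = 0.606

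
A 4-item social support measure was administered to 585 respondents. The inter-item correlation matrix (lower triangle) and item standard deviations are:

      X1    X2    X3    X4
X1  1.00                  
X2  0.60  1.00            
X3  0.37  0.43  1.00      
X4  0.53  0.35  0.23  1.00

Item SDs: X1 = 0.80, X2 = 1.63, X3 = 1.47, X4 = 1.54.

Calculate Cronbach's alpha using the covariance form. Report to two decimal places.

Σσ²ᵢ = 0.80² + 1.63² + 1.47² + 1.54² = 7.8294
Covariances σ_ij = r_ij · s_i · s_j:
  σ(X1,X2) = 0.60 × 0.80 × 1.63 = 0.7824
  σ(X1,X3) = 0.37 × 0.80 × 1.47 = 0.4351
  σ(X1,X4) = 0.53 × 0.80 × 1.54 = 0.6530
  σ(X2,X3) = 0.43 × 1.63 × 1.47 = 1.0303
  σ(X2,X4) = 0.35 × 1.63 × 1.54 = 0.8786
  σ(X3,X4) = 0.23 × 1.47 × 1.54 = 0.5207
σ²_T = Σσ²ᵢ + 2·Σσ_ij = 7.8294 + 2 × 4.3001 = 16.4296
α = (4/3)·(1 − 7.8294/16.4296) = 0.70

α = 0.70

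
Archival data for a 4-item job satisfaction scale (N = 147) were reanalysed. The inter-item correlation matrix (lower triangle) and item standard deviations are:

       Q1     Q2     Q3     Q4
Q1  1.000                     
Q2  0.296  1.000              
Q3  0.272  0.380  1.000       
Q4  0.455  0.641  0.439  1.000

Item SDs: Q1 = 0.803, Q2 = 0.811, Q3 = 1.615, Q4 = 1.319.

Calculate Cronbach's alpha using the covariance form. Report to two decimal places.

Cronbach's alpha = 0.70

Σσ²ᵢ = 0.803² + 0.811² + 1.615² + 1.319² = 5.6505
Covariances σ_ij = r_ij · s_i · s_j:
  σ(Q1,Q2) = 0.296 × 0.803 × 0.811 = 0.1928
  σ(Q1,Q3) = 0.272 × 0.803 × 1.615 = 0.3527
  σ(Q1,Q4) = 0.455 × 0.803 × 1.319 = 0.4819
  σ(Q2,Q3) = 0.380 × 0.811 × 1.615 = 0.4977
  σ(Q2,Q4) = 0.641 × 0.811 × 1.319 = 0.6857
  σ(Q3,Q4) = 0.439 × 1.615 × 1.319 = 0.9352
σ²_T = Σσ²ᵢ + 2·Σσ_ij = 5.6505 + 2 × 3.1460 = 11.9425
α = (4/3)·(1 − 5.6505/11.9425) = 0.70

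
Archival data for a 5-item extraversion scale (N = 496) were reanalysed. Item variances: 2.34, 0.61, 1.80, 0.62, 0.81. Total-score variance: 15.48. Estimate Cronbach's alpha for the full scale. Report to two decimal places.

Σσᵢ² = 2.34 + 0.61 + 1.80 + 0.62 + 0.81 = 6.18
α = (k/(k−1))·(1 − Σσᵢ²/Var(T)) = (5/4)·(1 − 6.18/15.48) = 0.75

α = 0.75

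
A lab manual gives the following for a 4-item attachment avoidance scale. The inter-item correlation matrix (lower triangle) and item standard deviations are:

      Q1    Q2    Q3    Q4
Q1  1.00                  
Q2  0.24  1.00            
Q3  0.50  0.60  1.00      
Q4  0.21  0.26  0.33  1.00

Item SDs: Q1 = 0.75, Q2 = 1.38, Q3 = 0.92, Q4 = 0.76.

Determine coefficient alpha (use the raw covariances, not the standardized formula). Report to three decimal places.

Σσ²ᵢ = 0.75² + 1.38² + 0.92² + 0.76² = 3.8909
Covariances σ_ij = r_ij · s_i · s_j:
  σ(Q1,Q2) = 0.24 × 0.75 × 1.38 = 0.2484
  σ(Q1,Q3) = 0.50 × 0.75 × 0.92 = 0.3450
  σ(Q1,Q4) = 0.21 × 0.75 × 0.76 = 0.1197
  σ(Q2,Q3) = 0.60 × 1.38 × 0.92 = 0.7618
  σ(Q2,Q4) = 0.26 × 1.38 × 0.76 = 0.2727
  σ(Q3,Q4) = 0.33 × 0.92 × 0.76 = 0.2307
σ²_T = Σσ²ᵢ + 2·Σσ_ij = 3.8909 + 2 × 1.9783 = 7.8475
α = (4/3)·(1 − 3.8909/7.8475) = 0.672

α = 0.672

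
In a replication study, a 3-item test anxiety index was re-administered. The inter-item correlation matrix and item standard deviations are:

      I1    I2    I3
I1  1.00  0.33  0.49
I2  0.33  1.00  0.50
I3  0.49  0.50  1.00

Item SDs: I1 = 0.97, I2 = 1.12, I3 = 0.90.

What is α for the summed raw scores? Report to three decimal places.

Σσ²ᵢ = 0.97² + 1.12² + 0.90² = 3.0053
Covariances σ_ij = r_ij · s_i · s_j:
  σ(I1,I2) = 0.33 × 0.97 × 1.12 = 0.3585
  σ(I1,I3) = 0.49 × 0.97 × 0.90 = 0.4278
  σ(I2,I3) = 0.50 × 1.12 × 0.90 = 0.5040
σ²_T = Σσ²ᵢ + 2·Σσ_ij = 3.0053 + 2 × 1.2903 = 5.5859
α = (3/2)·(1 − 3.0053/5.5859) = 0.693

α = 0.693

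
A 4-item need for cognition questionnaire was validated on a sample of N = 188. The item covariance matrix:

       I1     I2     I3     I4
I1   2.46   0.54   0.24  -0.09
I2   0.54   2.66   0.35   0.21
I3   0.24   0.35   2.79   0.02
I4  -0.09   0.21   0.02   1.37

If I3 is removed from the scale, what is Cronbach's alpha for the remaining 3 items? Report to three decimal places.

Cronbach's alpha = 0.254

Remaining items: I1, I2, I4 (k = 3).
ΣVar(i) = 2.46 + 2.66 + 1.37 = 6.49
σ²_total = 6.49 + 2 × 0.66 = 7.81
α (item deleted) = (3/2)·(1 − 6.49/7.81) = 0.254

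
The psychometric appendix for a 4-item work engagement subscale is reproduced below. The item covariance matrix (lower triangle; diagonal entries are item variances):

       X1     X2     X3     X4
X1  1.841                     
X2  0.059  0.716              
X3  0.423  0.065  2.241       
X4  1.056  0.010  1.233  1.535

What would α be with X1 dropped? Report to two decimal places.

α = 0.55

Remaining items: X2, X3, X4 (k = 3).
ΣVar(i) = 0.716 + 2.241 + 1.535 = 4.492
σ²_T = 4.492 + 2 × 1.308 = 7.108
α (item deleted) = (3/2)·(1 − 4.492/7.108) = 0.55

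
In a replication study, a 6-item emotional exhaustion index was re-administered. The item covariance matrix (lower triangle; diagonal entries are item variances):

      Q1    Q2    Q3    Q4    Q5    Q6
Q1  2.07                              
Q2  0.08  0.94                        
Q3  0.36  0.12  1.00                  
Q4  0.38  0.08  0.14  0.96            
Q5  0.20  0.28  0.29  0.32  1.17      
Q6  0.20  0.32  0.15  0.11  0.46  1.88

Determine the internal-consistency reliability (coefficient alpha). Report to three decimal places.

coefficient alpha = 0.558

Σσ²ᵢ = 2.07 + 0.94 + 1.00 + 0.96 + 1.17 + 1.88 = 8.02
Σ_{i<j} σ_ij = 3.49
σ²_T = 8.02 + 2 × 3.49 = 15.00
α = (k/(k−1))·(1 − Σσ²ᵢ/σ²_T) = (6/5)·(1 − 8.02/15.00) = 0.558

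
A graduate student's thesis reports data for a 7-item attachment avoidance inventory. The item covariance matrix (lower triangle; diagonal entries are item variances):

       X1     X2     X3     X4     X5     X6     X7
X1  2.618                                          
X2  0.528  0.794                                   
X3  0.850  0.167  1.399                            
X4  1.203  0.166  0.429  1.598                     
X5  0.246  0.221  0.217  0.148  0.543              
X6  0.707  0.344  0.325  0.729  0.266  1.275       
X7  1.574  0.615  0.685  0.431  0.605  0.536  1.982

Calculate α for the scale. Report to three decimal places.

Σσᵢ² = 2.618 + 0.794 + 1.399 + 1.598 + 0.543 + 1.275 + 1.982 = 10.209
Sum of the distinct covariances = 10.992
σ²_T = 10.209 + 2 × 10.992 = 32.193
α = (k/(k−1))·(1 − Σσᵢ²/σ²_T) = (7/6)·(1 − 10.209/32.193) = 0.797

α = 0.797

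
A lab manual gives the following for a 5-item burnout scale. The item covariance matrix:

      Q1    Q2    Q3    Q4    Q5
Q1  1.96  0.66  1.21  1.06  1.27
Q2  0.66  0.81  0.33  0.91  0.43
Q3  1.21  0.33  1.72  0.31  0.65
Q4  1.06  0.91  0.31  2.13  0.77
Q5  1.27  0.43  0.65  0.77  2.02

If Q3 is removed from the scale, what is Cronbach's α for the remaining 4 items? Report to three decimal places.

Cronbach's α = 0.794

Remaining items: Q1, Q2, Q4, Q5 (k = 4).
ΣVar(i) = 1.96 + 0.81 + 2.13 + 2.02 = 6.92
Var(T) = 6.92 + 2 × 5.10 = 17.12
α (item deleted) = (4/3)·(1 − 6.92/17.12) = 0.794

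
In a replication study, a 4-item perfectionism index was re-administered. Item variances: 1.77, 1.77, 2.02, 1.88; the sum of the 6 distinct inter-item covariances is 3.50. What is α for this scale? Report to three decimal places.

α = 0.646

Σσ²ᵢ = 1.77 + 1.77 + 2.02 + 1.88 = 7.44
Sum of distinct covariances = 3.50
Var(T) = Σσ²ᵢ + 2·Σcov = 7.44 + 2 × 3.50 = 14.44
α = (4/3)·(1 − 7.44/14.44) = 0.646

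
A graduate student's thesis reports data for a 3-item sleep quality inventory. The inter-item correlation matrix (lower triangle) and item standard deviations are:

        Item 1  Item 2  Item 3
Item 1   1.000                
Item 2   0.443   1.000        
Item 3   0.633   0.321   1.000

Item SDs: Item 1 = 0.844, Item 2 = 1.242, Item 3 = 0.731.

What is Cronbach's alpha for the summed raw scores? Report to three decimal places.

α = 0.677

Σσ²ᵢ = 0.844² + 1.242² + 0.731² = 2.7893
Covariances σ_ij = r_ij · s_i · s_j:
  σ(Item 1,Item 2) = 0.443 × 0.844 × 1.242 = 0.4644
  σ(Item 1,Item 3) = 0.633 × 0.844 × 0.731 = 0.3905
  σ(Item 2,Item 3) = 0.321 × 1.242 × 0.731 = 0.2914
σ²_T = Σσ²ᵢ + 2·Σσ_ij = 2.7893 + 2 × 1.1463 = 5.0819
α = (3/2)·(1 − 2.7893/5.0819) = 0.677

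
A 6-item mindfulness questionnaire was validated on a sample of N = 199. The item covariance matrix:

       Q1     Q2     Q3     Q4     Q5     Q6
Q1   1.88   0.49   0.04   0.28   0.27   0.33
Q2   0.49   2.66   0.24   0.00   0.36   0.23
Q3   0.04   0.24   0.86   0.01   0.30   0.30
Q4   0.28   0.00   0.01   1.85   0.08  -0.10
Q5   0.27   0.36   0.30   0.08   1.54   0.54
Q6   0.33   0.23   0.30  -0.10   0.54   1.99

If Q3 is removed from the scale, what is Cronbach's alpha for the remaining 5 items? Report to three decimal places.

Cronbach's alpha = 0.417

Remaining items: Q1, Q2, Q4, Q5, Q6 (k = 5).
Σσ²ᵢ = 1.88 + 2.66 + 1.85 + 1.54 + 1.99 = 9.92
σ²_total = 9.92 + 2 × 2.48 = 14.88
α (item deleted) = (5/4)·(1 − 9.92/14.88) = 0.417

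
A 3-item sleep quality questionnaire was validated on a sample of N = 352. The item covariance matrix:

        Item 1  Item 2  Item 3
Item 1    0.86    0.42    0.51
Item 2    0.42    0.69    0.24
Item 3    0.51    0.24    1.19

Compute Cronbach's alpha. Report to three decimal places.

α = 0.691

ΣVar(i) = 0.86 + 0.69 + 1.19 = 2.74
Sum of the distinct covariances = 1.17
σ²_T = 2.74 + 2 × 1.17 = 5.08
α = (k/(k−1))·(1 − ΣVar(i)/σ²_T) = (3/2)·(1 − 2.74/5.08) = 0.691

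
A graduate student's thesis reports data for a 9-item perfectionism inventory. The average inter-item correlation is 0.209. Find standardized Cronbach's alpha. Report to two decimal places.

Standardized α = k·r̄ / (1 + (k−1)·r̄) = 9 × 0.209 / (1 + 8 × 0.209)
  = 1.8810 / 2.6720 = 0.70

α = 0.70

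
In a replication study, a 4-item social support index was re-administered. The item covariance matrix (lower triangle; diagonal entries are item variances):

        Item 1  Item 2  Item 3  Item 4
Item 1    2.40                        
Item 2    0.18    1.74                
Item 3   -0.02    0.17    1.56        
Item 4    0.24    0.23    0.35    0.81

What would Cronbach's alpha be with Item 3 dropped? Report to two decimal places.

Cronbach's alpha = 0.31

Remaining items: Item 1, Item 2, Item 4 (k = 3).
sum of item variances = 2.40 + 1.74 + 0.81 = 4.95
σ²_total = 4.95 + 2 × 0.65 = 6.25
α (item deleted) = (3/2)·(1 − 4.95/6.25) = 0.31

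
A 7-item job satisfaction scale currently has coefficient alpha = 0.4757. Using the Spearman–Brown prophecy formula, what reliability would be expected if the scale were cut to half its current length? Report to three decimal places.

predicted reliability = 0.312

Length factor m = 1/2
α' = m·α / (1 − (1−m)·α)
   = 1/2 × 0.4757 / (1 − (1 − 1/2) × 0.4757)
   = 0.2379 / 0.7621 = 0.312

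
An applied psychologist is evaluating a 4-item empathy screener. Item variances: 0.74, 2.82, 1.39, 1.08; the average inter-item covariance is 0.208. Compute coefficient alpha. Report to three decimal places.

Σσ²ᵢ = 0.74 + 2.82 + 1.39 + 1.08 = 6.03
Sum of the 6 distinct covariances = 6 × 0.208 = 1.248
σ²_total = Σσ²ᵢ + 2·Σcov = 6.03 + 2 × 1.248 = 8.526
α = (4/3)·(1 − 6.03/8.526) = 0.390

coefficient alpha = 0.390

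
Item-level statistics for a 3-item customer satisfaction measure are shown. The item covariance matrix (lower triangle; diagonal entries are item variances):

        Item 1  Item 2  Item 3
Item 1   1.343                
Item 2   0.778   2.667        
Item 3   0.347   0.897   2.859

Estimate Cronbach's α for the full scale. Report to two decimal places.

ΣVar(i) = 1.343 + 2.667 + 2.859 = 6.869
Sum of off-diagonal covariances = 2.022
total variance = 6.869 + 2 × 2.022 = 10.913
α = (k/(k−1))·(1 − ΣVar(i)/total variance) = (3/2)·(1 − 6.869/10.913) = 0.56

Cronbach's α = 0.56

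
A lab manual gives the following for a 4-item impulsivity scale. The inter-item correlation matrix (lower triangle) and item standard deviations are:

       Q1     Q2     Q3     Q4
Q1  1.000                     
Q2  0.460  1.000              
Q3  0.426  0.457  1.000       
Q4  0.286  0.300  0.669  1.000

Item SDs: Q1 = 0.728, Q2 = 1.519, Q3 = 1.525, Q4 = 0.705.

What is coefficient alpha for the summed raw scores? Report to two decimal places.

α = 0.71

Σσ²ᵢ = 0.728² + 1.519² + 1.525² + 0.705² = 5.6600
Covariances σ_ij = r_ij · s_i · s_j:
  σ(Q1,Q2) = 0.460 × 0.728 × 1.519 = 0.5087
  σ(Q1,Q3) = 0.426 × 0.728 × 1.525 = 0.4729
  σ(Q1,Q4) = 0.286 × 0.728 × 0.705 = 0.1468
  σ(Q2,Q3) = 0.457 × 1.519 × 1.525 = 1.0586
  σ(Q2,Q4) = 0.300 × 1.519 × 0.705 = 0.3213
  σ(Q3,Q4) = 0.669 × 1.525 × 0.705 = 0.7193
σ²_T = Σσ²ᵢ + 2·Σσ_ij = 5.6600 + 2 × 3.2276 = 12.1152
α = (4/3)·(1 − 5.6600/12.1152) = 0.71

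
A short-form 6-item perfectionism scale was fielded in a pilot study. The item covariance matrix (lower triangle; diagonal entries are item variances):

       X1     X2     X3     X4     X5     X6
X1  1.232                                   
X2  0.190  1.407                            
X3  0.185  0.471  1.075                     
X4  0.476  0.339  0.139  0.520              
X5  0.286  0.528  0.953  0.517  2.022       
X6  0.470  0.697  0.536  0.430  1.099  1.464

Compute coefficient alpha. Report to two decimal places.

sum of item variances = 1.232 + 1.407 + 1.075 + 0.520 + 2.022 + 1.464 = 7.720
Σ_{i<j} σ_ij = 7.316
σ²_total = 7.720 + 2 × 7.316 = 22.352
α = (k/(k−1))·(1 − sum of item variances/σ²_total) = (6/5)·(1 − 7.720/22.352) = 0.79

α = 0.79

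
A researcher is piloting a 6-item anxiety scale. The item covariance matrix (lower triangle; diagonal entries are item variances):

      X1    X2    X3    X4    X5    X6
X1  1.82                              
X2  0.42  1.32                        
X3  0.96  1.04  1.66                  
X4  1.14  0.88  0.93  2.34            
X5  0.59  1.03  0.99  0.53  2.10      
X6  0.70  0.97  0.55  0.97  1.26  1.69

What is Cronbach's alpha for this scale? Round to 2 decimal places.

Σσ²ᵢ = 1.82 + 1.32 + 1.66 + 2.34 + 2.10 + 1.69 = 10.93
Sum of the distinct covariances = 12.96
σ²_total = 10.93 + 2 × 12.96 = 36.85
α = (k/(k−1))·(1 − Σσ²ᵢ/σ²_total) = (6/5)·(1 − 10.93/36.85) = 0.84

α = 0.84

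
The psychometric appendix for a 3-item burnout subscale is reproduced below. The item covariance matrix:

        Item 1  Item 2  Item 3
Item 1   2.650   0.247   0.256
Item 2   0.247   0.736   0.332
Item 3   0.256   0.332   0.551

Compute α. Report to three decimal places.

α = 0.447

sum of item variances = 2.650 + 0.736 + 0.551 = 3.937
Sum of the distinct covariances = 0.835
σ²_total = 3.937 + 2 × 0.835 = 5.607
α = (k/(k−1))·(1 − sum of item variances/σ²_total) = (3/2)·(1 − 3.937/5.607) = 0.447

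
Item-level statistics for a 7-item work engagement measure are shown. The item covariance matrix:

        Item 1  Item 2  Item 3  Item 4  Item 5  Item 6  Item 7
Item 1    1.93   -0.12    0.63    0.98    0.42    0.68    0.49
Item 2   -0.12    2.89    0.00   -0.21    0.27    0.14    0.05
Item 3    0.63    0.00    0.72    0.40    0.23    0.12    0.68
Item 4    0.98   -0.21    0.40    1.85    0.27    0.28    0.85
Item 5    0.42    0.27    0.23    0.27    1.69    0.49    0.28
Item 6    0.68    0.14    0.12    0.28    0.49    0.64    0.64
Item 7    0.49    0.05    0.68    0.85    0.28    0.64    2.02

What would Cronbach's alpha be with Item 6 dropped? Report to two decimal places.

Remaining items: Item 1, Item 2, Item 3, Item 4, Item 5, Item 7 (k = 6).
sum of item variances = 1.93 + 2.89 + 0.72 + 1.85 + 1.69 + 2.02 = 11.10
total variance = 11.10 + 2 × 5.22 = 21.54
α (item deleted) = (6/5)·(1 − 11.10/21.54) = 0.58

α = 0.58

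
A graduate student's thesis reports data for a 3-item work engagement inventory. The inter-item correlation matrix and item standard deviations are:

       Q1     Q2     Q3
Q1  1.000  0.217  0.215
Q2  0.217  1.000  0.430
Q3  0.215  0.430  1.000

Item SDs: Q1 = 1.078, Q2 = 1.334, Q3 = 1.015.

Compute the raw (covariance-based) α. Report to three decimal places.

α = 0.544

Σσ²ᵢ = 1.078² + 1.334² + 1.015² = 3.9719
Covariances σ_ij = r_ij · s_i · s_j:
  σ(Q1,Q2) = 0.217 × 1.078 × 1.334 = 0.3121
  σ(Q1,Q3) = 0.215 × 1.078 × 1.015 = 0.2352
  σ(Q2,Q3) = 0.430 × 1.334 × 1.015 = 0.5822
σ²_T = Σσ²ᵢ + 2·Σσ_ij = 3.9719 + 2 × 1.1295 = 6.2309
α = (3/2)·(1 − 3.9719/6.2309) = 0.544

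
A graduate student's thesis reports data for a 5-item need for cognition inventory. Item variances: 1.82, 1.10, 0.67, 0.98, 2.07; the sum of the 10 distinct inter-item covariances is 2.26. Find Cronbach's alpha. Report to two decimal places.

α = 0.51

sum of item variances = 1.82 + 1.10 + 0.67 + 0.98 + 2.07 = 6.64
Sum of distinct covariances = 2.26
Var(T) = sum of item variances + 2·Σcov = 6.64 + 2 × 2.26 = 11.16
α = (5/4)·(1 − 6.64/11.16) = 0.51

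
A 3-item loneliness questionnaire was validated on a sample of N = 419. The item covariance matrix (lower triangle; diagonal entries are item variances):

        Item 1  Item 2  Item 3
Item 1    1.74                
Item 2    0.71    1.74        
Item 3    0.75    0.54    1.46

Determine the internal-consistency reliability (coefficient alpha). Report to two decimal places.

coefficient alpha = 0.67

sum of item variances = 1.74 + 1.74 + 1.46 = 4.94
Sum of off-diagonal covariances = 2.00
Var(T) = 4.94 + 2 × 2.00 = 8.94
α = (k/(k−1))·(1 − sum of item variances/Var(T)) = (3/2)·(1 − 4.94/8.94) = 0.67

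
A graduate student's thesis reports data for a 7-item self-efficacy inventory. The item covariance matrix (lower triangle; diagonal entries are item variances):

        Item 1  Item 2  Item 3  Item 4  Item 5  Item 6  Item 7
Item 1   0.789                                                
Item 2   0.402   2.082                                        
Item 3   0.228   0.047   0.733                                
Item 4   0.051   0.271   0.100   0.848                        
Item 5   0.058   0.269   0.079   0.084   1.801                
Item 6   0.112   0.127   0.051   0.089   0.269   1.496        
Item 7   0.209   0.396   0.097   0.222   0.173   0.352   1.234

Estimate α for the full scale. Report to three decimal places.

ΣVar(i) = 0.789 + 2.082 + 0.733 + 0.848 + 1.801 + 1.496 + 1.234 = 8.983
Sum of the distinct covariances = 3.686
total variance = 8.983 + 2 × 3.686 = 16.355
α = (k/(k−1))·(1 − ΣVar(i)/total variance) = (7/6)·(1 − 8.983/16.355) = 0.526

α = 0.526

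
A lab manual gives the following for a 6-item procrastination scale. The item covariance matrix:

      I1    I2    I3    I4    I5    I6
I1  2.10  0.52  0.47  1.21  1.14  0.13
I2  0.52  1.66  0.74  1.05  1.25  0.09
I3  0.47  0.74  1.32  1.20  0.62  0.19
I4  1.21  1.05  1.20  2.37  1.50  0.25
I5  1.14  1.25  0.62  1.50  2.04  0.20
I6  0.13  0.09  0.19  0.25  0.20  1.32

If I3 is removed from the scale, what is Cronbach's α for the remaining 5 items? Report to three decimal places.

α = 0.759

Remaining items: I1, I2, I4, I5, I6 (k = 5).
sum of item variances = 2.10 + 1.66 + 2.37 + 2.04 + 1.32 = 9.49
σ²_total = 9.49 + 2 × 7.34 = 24.17
α (item deleted) = (5/4)·(1 − 9.49/24.17) = 0.759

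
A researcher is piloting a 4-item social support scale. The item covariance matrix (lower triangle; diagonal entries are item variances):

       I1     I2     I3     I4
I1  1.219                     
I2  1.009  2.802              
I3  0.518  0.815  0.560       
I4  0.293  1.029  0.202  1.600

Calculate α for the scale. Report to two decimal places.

ΣVar(i) = 1.219 + 2.802 + 0.560 + 1.600 = 6.181
Sum of the distinct covariances = 3.866
σ²_total = 6.181 + 2 × 3.866 = 13.913
α = (k/(k−1))·(1 − ΣVar(i)/σ²_total) = (4/3)·(1 − 6.181/13.913) = 0.74

α = 0.74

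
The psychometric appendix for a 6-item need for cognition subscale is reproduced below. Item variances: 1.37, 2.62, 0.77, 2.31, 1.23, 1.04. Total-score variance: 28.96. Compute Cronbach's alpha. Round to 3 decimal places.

ΣVar(i) = 1.37 + 2.62 + 0.77 + 2.31 + 1.23 + 1.04 = 9.34
α = (k/(k−1))·(1 − ΣVar(i)/σ²_T) = (6/5)·(1 − 9.34/28.96) = 0.813

α = 0.813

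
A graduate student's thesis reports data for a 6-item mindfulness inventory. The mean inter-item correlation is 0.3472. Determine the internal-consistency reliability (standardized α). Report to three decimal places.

α = 0.761

Standardized α = k·r̄ / (1 + (k−1)·r̄) = 6 × 0.3472 / (1 + 5 × 0.3472)
  = 2.0832 / 2.7360 = 0.761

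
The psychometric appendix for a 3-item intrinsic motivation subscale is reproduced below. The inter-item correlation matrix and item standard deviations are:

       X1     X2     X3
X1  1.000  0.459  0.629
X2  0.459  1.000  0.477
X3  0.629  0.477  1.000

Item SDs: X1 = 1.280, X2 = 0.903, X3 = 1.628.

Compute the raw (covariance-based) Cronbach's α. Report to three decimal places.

Σσ²ᵢ = 1.280² + 0.903² + 1.628² = 5.1042
Covariances σ_ij = r_ij · s_i · s_j:
  σ(X1,X2) = 0.459 × 1.280 × 0.903 = 0.5305
  σ(X1,X3) = 0.629 × 1.280 × 1.628 = 1.3107
  σ(X2,X3) = 0.477 × 0.903 × 1.628 = 0.7012
σ²_T = Σσ²ᵢ + 2·Σσ_ij = 5.1042 + 2 × 2.5424 = 10.1890
α = (3/2)·(1 − 5.1042/10.1890) = 0.749

α = 0.749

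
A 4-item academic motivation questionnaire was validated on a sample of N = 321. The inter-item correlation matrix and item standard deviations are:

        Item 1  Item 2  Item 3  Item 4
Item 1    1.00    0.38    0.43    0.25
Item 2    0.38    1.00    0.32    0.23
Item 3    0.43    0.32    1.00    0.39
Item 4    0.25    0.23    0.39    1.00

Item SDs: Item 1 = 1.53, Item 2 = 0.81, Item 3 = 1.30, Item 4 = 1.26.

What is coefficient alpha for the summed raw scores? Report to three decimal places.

Σσ²ᵢ = 1.53² + 0.81² + 1.30² + 1.26² = 6.2746
Covariances σ_ij = r_ij · s_i · s_j:
  σ(Item 1,Item 2) = 0.38 × 1.53 × 0.81 = 0.4709
  σ(Item 1,Item 3) = 0.43 × 1.53 × 1.30 = 0.8553
  σ(Item 1,Item 4) = 0.25 × 1.53 × 1.26 = 0.4819
  σ(Item 2,Item 3) = 0.32 × 0.81 × 1.30 = 0.3370
  σ(Item 2,Item 4) = 0.23 × 0.81 × 1.26 = 0.2347
  σ(Item 3,Item 4) = 0.39 × 1.30 × 1.26 = 0.6388
σ²_T = Σσ²ᵢ + 2·Σσ_ij = 6.2746 + 2 × 3.0186 = 12.3118
α = (4/3)·(1 − 6.2746/12.3118) = 0.654

coefficient alpha = 0.654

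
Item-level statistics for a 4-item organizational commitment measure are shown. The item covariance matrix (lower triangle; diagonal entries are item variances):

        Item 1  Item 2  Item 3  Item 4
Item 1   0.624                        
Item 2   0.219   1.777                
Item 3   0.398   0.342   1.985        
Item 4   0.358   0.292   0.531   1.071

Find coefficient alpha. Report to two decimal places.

ΣVar(i) = 0.624 + 1.777 + 1.985 + 1.071 = 5.457
Sum of the distinct covariances = 2.140
σ²_T = 5.457 + 2 × 2.140 = 9.737
α = (k/(k−1))·(1 − ΣVar(i)/σ²_T) = (4/3)·(1 − 5.457/9.737) = 0.59

α = 0.59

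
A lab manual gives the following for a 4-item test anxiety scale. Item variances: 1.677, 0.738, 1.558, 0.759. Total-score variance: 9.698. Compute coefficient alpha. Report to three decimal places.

Σσ²ᵢ = 1.677 + 0.738 + 1.558 + 0.759 = 4.732
α = (k/(k−1))·(1 − Σσ²ᵢ/total variance) = (4/3)·(1 − 4.732/9.698) = 0.683

coefficient alpha = 0.683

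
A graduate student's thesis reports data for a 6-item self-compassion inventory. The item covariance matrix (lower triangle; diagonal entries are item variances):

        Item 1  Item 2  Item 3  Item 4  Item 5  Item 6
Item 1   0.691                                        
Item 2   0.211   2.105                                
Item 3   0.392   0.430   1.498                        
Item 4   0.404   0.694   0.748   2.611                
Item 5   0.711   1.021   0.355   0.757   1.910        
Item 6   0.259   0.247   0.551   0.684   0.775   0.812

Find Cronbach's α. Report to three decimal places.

α = 0.757

ΣVar(i) = 0.691 + 2.105 + 1.498 + 2.611 + 1.910 + 0.812 = 9.627
Sum of off-diagonal covariances = 8.239
σ²_T = 9.627 + 2 × 8.239 = 26.105
α = (k/(k−1))·(1 − ΣVar(i)/σ²_T) = (6/5)·(1 − 9.627/26.105) = 0.757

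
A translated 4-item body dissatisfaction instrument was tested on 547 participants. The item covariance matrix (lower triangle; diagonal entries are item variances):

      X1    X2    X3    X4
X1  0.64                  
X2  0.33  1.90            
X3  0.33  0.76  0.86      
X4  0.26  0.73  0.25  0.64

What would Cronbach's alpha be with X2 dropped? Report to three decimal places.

Cronbach's alpha = 0.660

Remaining items: X1, X3, X4 (k = 3).
ΣVar(i) = 0.64 + 0.86 + 0.64 = 2.14
σ²_T = 2.14 + 2 × 0.84 = 3.82
α (item deleted) = (3/2)·(1 − 2.14/3.82) = 0.660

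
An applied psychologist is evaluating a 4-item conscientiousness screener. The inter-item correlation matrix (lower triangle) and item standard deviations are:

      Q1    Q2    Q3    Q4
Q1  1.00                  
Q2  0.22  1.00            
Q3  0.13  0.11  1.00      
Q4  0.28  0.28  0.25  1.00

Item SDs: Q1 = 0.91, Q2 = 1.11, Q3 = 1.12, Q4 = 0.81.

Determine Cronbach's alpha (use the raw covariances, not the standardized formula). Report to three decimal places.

Σσ²ᵢ = 0.91² + 1.11² + 1.12² + 0.81² = 3.9707
Covariances σ_ij = r_ij · s_i · s_j:
  σ(Q1,Q2) = 0.22 × 0.91 × 1.11 = 0.2222
  σ(Q1,Q3) = 0.13 × 0.91 × 1.12 = 0.1325
  σ(Q1,Q4) = 0.28 × 0.91 × 0.81 = 0.2064
  σ(Q2,Q3) = 0.11 × 1.11 × 1.12 = 0.1368
  σ(Q2,Q4) = 0.28 × 1.11 × 0.81 = 0.2517
  σ(Q3,Q4) = 0.25 × 1.12 × 0.81 = 0.2268
σ²_T = Σσ²ᵢ + 2·Σσ_ij = 3.9707 + 2 × 1.1764 = 6.3235
α = (4/3)·(1 − 3.9707/6.3235) = 0.496

Cronbach's alpha = 0.496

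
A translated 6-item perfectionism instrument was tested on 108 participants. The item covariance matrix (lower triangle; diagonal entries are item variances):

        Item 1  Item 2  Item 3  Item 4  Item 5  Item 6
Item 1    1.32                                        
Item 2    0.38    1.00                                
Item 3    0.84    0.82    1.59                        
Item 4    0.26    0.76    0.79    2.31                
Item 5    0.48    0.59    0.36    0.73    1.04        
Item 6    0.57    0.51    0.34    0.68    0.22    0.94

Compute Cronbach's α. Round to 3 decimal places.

Cronbach's α = 0.804

ΣVar(i) = 1.32 + 1.00 + 1.59 + 2.31 + 1.04 + 0.94 = 8.20
Sum of off-diagonal covariances = 8.33
total variance = 8.20 + 2 × 8.33 = 24.86
α = (k/(k−1))·(1 − ΣVar(i)/total variance) = (6/5)·(1 − 8.20/24.86) = 0.804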